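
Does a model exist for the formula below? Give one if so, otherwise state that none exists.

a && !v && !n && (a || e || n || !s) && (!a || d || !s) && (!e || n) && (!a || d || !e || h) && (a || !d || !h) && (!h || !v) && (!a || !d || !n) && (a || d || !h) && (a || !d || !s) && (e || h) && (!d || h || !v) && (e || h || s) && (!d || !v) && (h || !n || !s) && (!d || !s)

Unit clause (a) forces a = True.
Unit clause (!v) forces v = False.
Unit clause (!n) forces n = False.
In (!e || n) only !e is left, so e = False.
In (e || h) only h is left, so h = True.
Set d = False.
  then (!a || d || !s) forces s = False.
All clauses satisfied.

d = False, v = False, n = False, e = False, a = True, s = False, h = True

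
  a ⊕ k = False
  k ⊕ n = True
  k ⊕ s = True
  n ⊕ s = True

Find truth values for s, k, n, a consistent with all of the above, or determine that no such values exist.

UNSATISFIABLE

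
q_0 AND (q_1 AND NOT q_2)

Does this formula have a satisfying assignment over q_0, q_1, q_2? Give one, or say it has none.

q_0 = True; q_1 = True; q_2 = False

  q_1 AND NOT q_2 = True
    NOT q_2 = True
Both conjuncts True, so the formula holds.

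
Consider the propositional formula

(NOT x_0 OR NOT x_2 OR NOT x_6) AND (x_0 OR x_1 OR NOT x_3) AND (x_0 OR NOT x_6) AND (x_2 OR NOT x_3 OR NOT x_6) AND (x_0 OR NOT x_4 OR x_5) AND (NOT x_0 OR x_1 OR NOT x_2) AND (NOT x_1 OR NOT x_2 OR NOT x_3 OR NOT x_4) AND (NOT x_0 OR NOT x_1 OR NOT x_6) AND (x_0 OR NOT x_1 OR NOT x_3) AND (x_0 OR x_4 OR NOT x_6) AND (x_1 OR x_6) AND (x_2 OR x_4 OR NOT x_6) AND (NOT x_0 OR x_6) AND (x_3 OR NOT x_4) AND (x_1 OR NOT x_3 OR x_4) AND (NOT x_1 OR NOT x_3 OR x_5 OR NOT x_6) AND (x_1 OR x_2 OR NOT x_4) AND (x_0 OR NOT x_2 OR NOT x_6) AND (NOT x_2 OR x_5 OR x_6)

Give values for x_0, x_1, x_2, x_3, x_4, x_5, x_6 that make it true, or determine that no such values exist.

x_0 = False; x_1 = True; x_2 = True; x_3 = False; x_4 = False; x_5 = True; x_6 = False

Set x_0 = False.
  then (x_0 OR NOT x_6) forces x_6 = False.
  then (x_1 OR x_6) forces x_1 = True.
  then (x_0 OR NOT x_1 OR NOT x_3) forces x_3 = False.
  then (x_3 OR NOT x_4) forces x_4 = False.
Set x_2 = True.
  then (NOT x_2 OR x_5 OR x_6) forces x_5 = True.
All clauses satisfied.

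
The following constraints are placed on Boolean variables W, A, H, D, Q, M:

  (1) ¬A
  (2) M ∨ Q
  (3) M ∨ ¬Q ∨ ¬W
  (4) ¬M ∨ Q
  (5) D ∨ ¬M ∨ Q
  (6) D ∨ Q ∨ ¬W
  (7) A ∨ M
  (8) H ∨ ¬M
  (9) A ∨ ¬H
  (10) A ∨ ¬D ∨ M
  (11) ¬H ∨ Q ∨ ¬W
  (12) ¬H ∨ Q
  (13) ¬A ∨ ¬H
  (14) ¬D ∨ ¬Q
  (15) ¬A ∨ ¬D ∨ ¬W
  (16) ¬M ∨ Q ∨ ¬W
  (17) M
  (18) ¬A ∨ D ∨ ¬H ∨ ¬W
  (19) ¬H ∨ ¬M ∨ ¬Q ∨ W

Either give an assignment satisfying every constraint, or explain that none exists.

Case A = True:
  Clause (¬A) is falsified — contradiction.
Case A = False:
  (A ∨ M) forces M = True.
  (¬M ∨ Q) forces Q = True.
  (H ∨ ¬M) forces H = True.
  Clause (A ∨ ¬H) is falsified — contradiction.
Both cases fail, so the formula is unsatisfiable.

Unsatisfiable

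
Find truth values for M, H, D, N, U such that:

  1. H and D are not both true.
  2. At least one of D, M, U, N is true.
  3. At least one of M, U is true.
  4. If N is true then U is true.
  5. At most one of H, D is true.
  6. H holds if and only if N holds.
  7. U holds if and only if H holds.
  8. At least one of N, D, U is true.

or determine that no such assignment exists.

M = True, H = True, D = False, N = True, U = True

  (1) H=T, D=F — not both ✓
  (2) {D, M, U, N}: 3 true — at least one ✓
  (3) {M, U}: 2 true — at least one ✓
  (4) N=T ⇒ U: T ✓
  (5) {H, D}: 1 true — at most one ✓
  (6) H=T, N=T — same ✓
  (7) U=T, H=T — same ✓
  (8) {N, D, U}: 2 true — at least one ✓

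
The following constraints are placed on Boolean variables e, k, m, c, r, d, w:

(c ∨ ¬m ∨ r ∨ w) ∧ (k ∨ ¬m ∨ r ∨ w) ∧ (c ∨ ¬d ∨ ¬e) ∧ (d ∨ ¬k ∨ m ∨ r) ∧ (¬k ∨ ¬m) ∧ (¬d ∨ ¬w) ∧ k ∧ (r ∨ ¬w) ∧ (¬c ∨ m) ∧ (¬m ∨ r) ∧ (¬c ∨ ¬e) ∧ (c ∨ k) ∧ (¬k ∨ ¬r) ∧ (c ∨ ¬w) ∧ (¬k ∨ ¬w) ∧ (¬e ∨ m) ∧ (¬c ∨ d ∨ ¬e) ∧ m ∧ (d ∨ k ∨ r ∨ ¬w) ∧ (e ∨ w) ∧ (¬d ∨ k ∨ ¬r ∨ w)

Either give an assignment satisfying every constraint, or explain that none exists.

Unsatisfiable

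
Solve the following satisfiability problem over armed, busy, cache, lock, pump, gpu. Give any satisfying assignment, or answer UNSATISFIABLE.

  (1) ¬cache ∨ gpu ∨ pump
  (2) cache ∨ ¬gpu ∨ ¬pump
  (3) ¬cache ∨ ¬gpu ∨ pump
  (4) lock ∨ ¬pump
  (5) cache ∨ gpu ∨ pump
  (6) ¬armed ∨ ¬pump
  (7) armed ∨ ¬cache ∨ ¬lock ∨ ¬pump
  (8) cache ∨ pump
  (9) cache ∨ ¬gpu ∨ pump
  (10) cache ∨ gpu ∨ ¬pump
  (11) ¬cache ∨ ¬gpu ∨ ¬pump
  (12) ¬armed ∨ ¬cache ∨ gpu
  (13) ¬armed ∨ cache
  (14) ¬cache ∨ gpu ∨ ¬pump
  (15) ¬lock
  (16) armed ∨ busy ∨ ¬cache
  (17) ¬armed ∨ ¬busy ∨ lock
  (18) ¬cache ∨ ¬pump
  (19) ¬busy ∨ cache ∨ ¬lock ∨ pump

The formula is unsatisfiable.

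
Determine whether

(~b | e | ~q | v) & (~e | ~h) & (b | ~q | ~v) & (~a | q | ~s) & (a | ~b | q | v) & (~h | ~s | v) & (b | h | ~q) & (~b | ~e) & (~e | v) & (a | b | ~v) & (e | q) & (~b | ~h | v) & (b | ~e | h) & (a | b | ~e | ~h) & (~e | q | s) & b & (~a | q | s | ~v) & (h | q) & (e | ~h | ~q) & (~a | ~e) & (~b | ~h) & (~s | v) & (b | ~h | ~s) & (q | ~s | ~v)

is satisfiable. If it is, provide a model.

v=T; e=F; b=T; a=T; q=T; s=T; h=F

Unit clause (b) forces b = True.
In (~b | ~h) only ~h is left, so h = False.
In (~b | ~e) only ~e is left, so e = False.
In (e | q) only q is left, so q = True.
In (~b | e | ~q | v) only v is left, so v = True.
Set a = True.
Set s = True.
All clauses satisfied.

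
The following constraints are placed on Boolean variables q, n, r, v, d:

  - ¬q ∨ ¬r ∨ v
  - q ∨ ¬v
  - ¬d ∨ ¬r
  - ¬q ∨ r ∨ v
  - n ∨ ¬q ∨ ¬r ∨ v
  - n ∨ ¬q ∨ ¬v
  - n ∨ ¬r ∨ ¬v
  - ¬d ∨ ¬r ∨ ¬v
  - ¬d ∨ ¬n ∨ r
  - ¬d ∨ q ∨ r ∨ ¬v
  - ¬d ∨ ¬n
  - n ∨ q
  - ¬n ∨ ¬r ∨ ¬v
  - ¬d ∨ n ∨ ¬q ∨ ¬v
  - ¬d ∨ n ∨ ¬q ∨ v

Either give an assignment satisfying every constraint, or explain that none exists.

Set q = True.
Try n = False:
  (n ∨ ¬q ∨ ¬v) forces v = False.
  (¬q ∨ ¬r ∨ v) forces r = False.
  clause (¬q ∨ r ∨ v) is falsified — backtrack.
So n = True.
  then (¬d ∨ ¬n) forces d = False.
Set r = False.
  then (¬q ∨ r ∨ v) forces v = True.
All clauses satisfied.

q=T, n=T, r=F, v=T, d=F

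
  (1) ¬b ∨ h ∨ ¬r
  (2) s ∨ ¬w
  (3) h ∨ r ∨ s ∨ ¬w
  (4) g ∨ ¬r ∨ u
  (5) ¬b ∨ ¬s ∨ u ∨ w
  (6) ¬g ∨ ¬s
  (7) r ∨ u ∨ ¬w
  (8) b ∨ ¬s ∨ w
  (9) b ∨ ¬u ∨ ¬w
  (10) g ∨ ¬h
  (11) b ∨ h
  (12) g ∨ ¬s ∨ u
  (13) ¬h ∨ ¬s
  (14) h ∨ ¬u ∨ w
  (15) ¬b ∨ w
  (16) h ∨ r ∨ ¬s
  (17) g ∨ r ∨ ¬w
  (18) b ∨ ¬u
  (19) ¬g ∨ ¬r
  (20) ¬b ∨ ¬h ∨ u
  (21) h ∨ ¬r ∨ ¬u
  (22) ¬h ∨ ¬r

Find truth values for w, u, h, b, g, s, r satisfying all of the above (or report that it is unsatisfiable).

w = False; u = False; h = True; b = False; g = True; s = False; r = False

Set w = False.
  then (¬b ∨ w) forces b = False.
  then (b ∨ ¬u) forces u = False.
  then (b ∨ ¬s ∨ w) forces s = False.
  then (b ∨ h) forces h = True.
  then (¬h ∨ ¬r) forces r = False.
  then (g ∨ ¬h) forces g = True.
All clauses satisfied.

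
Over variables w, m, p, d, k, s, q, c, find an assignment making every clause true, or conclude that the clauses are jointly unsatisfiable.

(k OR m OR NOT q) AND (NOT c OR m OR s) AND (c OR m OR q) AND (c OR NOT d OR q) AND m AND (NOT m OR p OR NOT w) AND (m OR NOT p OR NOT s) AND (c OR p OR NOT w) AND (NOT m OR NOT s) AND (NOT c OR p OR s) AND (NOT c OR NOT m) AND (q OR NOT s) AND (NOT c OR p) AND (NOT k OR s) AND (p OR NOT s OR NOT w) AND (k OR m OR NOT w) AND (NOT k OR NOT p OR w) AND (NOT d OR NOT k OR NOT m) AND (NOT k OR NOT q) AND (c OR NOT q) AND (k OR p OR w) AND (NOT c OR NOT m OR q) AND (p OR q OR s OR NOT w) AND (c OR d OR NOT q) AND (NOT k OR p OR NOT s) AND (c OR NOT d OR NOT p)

w=T; m=T; p=T; d=F; k=F; s=F; q=F; c=F

Unit clause (m) forces m = True.
In (NOT m OR NOT s) only NOT s is left, so s = False.
In (NOT c OR NOT m) only NOT c is left, so c = False.
In (NOT k OR s) only NOT k is left, so k = False.
In (c OR NOT q) only NOT q is left, so q = False.
In (c OR NOT d OR q) only NOT d is left, so d = False.
Set w = True.
  then (NOT m OR p OR NOT w) forces p = True.
All clauses satisfied.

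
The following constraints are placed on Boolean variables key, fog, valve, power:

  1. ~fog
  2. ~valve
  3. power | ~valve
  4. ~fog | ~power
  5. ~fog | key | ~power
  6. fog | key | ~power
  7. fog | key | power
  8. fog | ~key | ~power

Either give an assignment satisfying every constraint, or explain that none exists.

key = True, fog = False, valve = False, power = False

Unit clause (~fog) forces fog = False.
Unit clause (~valve) forces valve = False.
Set key = True.
  then (fog | ~key | ~power) forces power = False.
All clauses satisfied.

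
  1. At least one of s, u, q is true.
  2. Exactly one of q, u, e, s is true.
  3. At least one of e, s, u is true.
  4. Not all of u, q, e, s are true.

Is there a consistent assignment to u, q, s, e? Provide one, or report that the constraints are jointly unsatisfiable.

u = False; q = False; s = True; e = False

  (1) {s, u, q}: 1 true — at least one ✓
  (2) {q, u, e, s}: 1 true — exactly one ✓
  (3) {e, s, u}: 1 true — at least one ✓
  (4) {u, q, e, s}: 1/4 true — not all ✓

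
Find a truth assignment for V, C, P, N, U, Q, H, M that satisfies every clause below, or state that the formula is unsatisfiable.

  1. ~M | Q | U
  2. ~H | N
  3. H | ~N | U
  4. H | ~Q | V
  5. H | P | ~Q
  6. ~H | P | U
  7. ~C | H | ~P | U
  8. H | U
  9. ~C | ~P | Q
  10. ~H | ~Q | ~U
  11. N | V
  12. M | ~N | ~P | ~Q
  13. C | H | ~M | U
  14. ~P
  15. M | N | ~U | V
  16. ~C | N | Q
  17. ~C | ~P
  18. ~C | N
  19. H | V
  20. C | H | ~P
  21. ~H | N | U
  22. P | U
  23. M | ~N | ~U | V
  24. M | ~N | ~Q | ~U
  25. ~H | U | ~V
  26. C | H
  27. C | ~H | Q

V: True, C: True, P: False, N: True, U: True, Q: False, H: True, M: False

Unit clause (~P) forces P = False.
In (P | U) only U is left, so U = True.
Set V = True.
Set C = True.
  then (~C | N) forces N = True.
Try Q = True:
  (H | P | ~Q) forces H = True.
  clause (~H | ~Q | ~U) is falsified — backtrack.
So Q = False.
Set H = True.
Set M = False.
All clauses satisfied.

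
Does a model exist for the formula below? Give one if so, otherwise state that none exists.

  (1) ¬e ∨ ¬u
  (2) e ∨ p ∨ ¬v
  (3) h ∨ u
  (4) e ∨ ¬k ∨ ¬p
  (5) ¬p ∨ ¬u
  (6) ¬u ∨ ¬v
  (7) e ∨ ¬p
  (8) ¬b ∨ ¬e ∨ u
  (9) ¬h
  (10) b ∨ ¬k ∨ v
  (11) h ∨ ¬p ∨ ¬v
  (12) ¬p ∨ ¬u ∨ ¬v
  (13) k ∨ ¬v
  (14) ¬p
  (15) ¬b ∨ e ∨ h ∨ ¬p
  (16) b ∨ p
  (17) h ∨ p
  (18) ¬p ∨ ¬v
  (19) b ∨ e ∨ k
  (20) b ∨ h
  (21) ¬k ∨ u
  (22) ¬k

No satisfying assignment exists.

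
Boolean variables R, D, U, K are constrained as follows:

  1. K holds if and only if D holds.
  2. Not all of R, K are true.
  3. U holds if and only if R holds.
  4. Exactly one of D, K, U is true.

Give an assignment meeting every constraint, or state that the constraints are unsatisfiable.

R = True, D = False, U = True, K = False

  (1) K=F, D=F — same ✓
  (2) {R, K}: 1/2 true — not all ✓
  (3) U=T, R=T — same ✓
  (4) {D, K, U}: 1 true — exactly one ✓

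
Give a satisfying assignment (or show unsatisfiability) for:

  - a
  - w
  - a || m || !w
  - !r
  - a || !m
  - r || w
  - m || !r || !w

a=T, m=T, r=F, w=T

Unit clause (a) forces a = True.
Unit clause (w) forces w = True.
Unit clause (!r) forces r = False.
Set m = True.
All clauses satisfied.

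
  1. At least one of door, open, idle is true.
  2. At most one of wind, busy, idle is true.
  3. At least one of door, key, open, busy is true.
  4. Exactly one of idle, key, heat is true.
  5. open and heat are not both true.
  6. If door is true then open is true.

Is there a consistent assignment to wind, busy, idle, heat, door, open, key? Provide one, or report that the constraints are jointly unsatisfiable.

wind=F, busy=F, idle=T, heat=F, door=T, open=T, key=F

  (1) {door, open, idle}: 3 true — at least one ✓
  (2) {wind, busy, idle}: 1 true — at most one ✓
  (3) {door, key, open, busy}: 2 true — at least one ✓
  (4) {idle, key, heat}: 1 true — exactly one ✓
  (5) open=T, heat=F — not both ✓
  (6) door=T ⇒ open: T ✓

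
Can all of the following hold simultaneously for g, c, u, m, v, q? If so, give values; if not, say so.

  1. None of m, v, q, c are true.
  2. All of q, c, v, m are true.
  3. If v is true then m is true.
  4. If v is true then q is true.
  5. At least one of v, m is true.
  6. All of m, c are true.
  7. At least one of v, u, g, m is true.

UNSATISFIABLE

Case c = True:
  Constraint (1) is violated (c=T) — contradiction.
Case c = False:
  Constraint (2) is violated (c=F) — contradiction.
Both cases fail — unsatisfiable.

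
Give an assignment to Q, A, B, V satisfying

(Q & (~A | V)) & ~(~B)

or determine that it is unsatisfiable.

Q=T, A=F, B=T, V=T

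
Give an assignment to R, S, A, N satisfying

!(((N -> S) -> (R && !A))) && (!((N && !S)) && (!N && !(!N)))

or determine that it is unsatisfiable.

No satisfying assignment exists.

Case N = True: the conjunct !N is False.
Case N = False: the conjunct !(!N) becomes !(!False) = False.
Both cases fail — unsatisfiable.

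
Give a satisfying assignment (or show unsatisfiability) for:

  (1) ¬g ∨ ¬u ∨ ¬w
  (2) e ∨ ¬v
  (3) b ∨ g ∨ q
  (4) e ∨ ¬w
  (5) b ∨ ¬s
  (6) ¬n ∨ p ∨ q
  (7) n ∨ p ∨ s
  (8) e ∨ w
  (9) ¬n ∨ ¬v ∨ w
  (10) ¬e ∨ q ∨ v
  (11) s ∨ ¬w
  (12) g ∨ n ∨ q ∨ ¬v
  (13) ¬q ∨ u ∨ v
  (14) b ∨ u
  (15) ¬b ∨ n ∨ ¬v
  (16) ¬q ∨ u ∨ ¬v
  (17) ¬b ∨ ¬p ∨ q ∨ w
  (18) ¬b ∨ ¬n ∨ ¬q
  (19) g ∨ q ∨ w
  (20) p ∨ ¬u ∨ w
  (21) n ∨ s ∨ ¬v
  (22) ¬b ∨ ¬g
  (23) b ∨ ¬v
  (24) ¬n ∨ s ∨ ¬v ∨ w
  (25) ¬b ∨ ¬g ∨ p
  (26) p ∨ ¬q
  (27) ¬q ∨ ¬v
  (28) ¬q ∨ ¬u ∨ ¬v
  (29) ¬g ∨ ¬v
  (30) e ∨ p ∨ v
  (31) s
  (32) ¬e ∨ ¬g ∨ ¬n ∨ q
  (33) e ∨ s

Unit clause (s) forces s = True.
In (b ∨ ¬s) only b is left, so b = True.
In (¬b ∨ ¬g) only ¬g is left, so g = False.
Set u = True.
Set p = True.
Set n = False.
  then (¬b ∨ n ∨ ¬v) forces v = False.
Try q = False:
  (¬e ∨ q ∨ v) forces e = False.
  (e ∨ ¬w) forces w = False.
  clause (e ∨ w) is falsified — backtrack.
So q = True.
Set e = True.
Set w = True.
All clauses satisfied.

u = True; p = True; n = False; b = True; g = False; q = True; s = True; e = True; w = True; v = False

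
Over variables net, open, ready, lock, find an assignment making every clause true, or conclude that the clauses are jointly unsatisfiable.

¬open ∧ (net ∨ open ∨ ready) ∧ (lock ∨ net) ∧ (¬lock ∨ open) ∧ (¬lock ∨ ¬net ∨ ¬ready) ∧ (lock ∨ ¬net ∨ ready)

net=T, open=F, ready=T, lock=F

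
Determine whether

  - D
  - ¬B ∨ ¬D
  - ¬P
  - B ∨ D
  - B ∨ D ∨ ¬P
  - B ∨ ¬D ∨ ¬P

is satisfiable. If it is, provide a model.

Unit clause (D) forces D = True.
In (¬B ∨ ¬D) only ¬B is left, so B = False.
Unit clause (¬P) forces P = False.
All clauses satisfied.

B=F, P=F, D=T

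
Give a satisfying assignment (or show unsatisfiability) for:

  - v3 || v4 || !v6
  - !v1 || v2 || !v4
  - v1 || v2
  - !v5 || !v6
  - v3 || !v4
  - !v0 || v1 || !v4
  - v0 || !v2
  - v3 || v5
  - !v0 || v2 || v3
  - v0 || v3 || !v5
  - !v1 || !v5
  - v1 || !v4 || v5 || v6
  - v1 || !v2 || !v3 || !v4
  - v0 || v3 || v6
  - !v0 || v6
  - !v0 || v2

v0: True, v1: True, v2: True, v3: True, v4: True, v5: False, v6: True

Set v0 = True.
  then (!v0 || v6) forces v6 = True.
  then (!v0 || v2) forces v2 = True.
  then (!v5 || !v6) forces v5 = False.
  then (v3 || v5) forces v3 = True.
Set v1 = True.
Set v4 = True.
All clauses satisfied.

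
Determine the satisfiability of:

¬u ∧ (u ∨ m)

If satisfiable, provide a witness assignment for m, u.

m = True, u = False

  ¬u = True
  u ∨ m = True
Both conjuncts True, so the formula holds.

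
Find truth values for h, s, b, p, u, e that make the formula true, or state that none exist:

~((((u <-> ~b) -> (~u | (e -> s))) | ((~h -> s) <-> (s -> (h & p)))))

h: False; s: False; b: False; p: False; u: True; e: True

  ~((((u <-> ~b) -> (~u | (e -> s))) | ((~h -> s) <-> (s -> (h & p))))) = True
    ((u <-> ~b) -> (~u | (e -> s))) | ((~h -> s) <-> (s -> (h & p))) = False
      (u <-> ~b) -> (~u | (e -> s)) = False
        u <-> ~b = True
          ~b = True
        ~u | (e -> s) = False
          ~u = False
          e -> s = False
      (~h -> s) <-> (s -> (h & p)) = False
        ~h -> s = False
          ~h = True
        s -> (h & p) = True
          h & p = False
The formula evaluates to True.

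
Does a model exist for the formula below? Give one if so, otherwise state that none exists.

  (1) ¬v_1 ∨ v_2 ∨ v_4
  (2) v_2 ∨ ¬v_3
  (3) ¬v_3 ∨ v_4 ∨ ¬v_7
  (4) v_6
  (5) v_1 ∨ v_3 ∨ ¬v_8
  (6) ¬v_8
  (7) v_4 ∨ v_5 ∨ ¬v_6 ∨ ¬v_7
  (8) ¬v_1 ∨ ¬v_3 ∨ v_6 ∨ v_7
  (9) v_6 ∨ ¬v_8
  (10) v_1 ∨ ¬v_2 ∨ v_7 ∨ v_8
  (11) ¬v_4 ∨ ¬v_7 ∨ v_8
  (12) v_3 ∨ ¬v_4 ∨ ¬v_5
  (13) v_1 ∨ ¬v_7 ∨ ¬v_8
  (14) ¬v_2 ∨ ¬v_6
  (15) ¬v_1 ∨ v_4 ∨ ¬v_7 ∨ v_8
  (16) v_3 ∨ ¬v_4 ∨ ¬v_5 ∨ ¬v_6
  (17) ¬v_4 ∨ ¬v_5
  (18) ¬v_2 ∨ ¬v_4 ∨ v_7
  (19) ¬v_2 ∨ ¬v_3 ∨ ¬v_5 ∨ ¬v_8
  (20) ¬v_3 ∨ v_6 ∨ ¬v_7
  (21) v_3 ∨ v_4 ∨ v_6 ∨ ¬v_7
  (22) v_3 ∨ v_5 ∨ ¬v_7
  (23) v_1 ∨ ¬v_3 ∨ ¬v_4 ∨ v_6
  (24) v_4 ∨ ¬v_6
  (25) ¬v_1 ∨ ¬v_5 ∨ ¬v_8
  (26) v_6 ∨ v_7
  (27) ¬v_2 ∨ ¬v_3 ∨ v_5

v_1=T; v_2=F; v_3=F; v_4=T; v_5=F; v_6=T; v_7=F; v_8=F

Unit clause (v_6) forces v_6 = True.
Unit clause (¬v_8) forces v_8 = False.
In (¬v_2 ∨ ¬v_6) only ¬v_2 is left, so v_2 = False.
In (v_4 ∨ ¬v_6) only v_4 is left, so v_4 = True.
In (v_2 ∨ ¬v_3) only ¬v_3 is left, so v_3 = False.
In (¬v_4 ∨ ¬v_7 ∨ v_8) only ¬v_7 is left, so v_7 = False.
In (v_3 ∨ ¬v_4 ∨ ¬v_5) only ¬v_5 is left, so v_5 = False.
Set v_1 = True.
All clauses satisfied.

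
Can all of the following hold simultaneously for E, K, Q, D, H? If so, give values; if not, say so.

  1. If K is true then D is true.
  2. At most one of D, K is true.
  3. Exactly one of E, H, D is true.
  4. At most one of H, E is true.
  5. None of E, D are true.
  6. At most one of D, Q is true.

E: False; K: False; Q: True; D: False; H: True

  (1) K=F ⇒ D: vacuous ✓
  (2) {D, K}: 0 true — at most one ✓
  (3) {E, H, D}: 1 true — exactly one ✓
  (4) {H, E}: 1 true — at most one ✓
  (5) {E, D}: 0 true — none ✓
  (6) {D, Q}: 1 true — at most one ✓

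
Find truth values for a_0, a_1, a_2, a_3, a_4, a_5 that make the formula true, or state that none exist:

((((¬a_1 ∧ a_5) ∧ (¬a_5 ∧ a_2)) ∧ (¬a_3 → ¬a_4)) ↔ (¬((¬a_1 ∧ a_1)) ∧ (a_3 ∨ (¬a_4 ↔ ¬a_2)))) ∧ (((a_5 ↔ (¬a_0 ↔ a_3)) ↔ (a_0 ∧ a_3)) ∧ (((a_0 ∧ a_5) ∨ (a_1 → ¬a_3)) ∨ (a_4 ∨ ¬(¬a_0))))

a_0=F; a_1=F; a_2=T; a_3=F; a_4=F; a_5=T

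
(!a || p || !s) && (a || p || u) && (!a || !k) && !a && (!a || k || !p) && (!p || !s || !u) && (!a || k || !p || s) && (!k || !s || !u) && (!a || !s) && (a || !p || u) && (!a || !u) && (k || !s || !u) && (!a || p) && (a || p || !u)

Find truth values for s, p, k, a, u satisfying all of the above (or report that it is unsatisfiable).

s = False, p = True, k = False, a = False, u = True

Unit clause (!a) forces a = False.
Set s = False.
Set p = True.
  then (a || !p || u) forces u = True.
Set k = False.
All clauses satisfied.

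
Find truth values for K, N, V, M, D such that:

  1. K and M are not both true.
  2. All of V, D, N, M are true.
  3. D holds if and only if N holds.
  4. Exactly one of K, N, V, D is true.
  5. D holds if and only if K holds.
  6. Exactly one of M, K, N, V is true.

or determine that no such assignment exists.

UNSATISFIABLE

Case N = True:
  (2) forces V = True.
  Constraint (4) is violated (N=T, V=T) — contradiction.
Case N = False:
  Constraint (2) is violated (N=F) — contradiction.
Both cases fail — unsatisfiable.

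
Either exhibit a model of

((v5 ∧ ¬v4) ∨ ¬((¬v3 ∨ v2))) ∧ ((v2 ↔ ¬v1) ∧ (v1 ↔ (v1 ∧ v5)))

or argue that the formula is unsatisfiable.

v1 = True, v2 = False, v3 = True, v4 = False, v5 = True

  (v5 ∧ ¬v4) ∨ ¬((¬v3 ∨ v2)) = True
    v5 ∧ ¬v4 = True
      ¬v4 = True
    ¬((¬v3 ∨ v2)) = True
      ¬v3 ∨ v2 = False
        ¬v3 = False
  (v2 ↔ ¬v1) ∧ (v1 ↔ (v1 ∧ v5)) = True
    v2 ↔ ¬v1 = True
      ¬v1 = False
    v1 ↔ (v1 ∧ v5) = True
      v1 ∧ v5 = True
Both conjuncts True, so the formula holds.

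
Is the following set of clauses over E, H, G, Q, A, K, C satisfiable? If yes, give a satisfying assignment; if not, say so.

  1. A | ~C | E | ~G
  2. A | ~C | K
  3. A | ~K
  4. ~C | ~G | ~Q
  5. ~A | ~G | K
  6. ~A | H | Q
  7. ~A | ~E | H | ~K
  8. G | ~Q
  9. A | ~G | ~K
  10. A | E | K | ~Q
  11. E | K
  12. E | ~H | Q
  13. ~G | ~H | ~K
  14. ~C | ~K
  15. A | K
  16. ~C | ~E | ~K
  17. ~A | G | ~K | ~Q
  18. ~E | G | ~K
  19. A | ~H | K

Set E = False.
  then (E | K) forces K = True.
  then (~C | ~K) forces C = False.
  then (A | ~K) forces A = True.
Try H = True:
  (E | ~H | Q) forces Q = True.
  (G | ~Q) forces G = True.
  clause (~G | ~H | ~K) is falsified — backtrack.
So H = False.
  then (~A | H | Q) forces Q = True.
  then (G | ~Q) forces G = True.
All clauses satisfied.

E: False; H: False; G: True; Q: True; A: True; K: True; C: False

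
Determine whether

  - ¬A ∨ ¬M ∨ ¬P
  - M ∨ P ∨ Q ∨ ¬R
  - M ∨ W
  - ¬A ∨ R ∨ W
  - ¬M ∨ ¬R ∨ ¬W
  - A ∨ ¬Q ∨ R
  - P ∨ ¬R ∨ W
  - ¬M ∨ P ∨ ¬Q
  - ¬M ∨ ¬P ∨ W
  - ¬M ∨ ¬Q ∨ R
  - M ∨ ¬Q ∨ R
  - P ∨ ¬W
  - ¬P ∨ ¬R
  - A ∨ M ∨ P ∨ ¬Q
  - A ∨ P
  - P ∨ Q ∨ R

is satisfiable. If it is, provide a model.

Set A = True.
Set Q = False.
Try M = True:
  (¬A ∨ ¬M ∨ ¬P) forces P = False.
  (P ∨ ¬W) forces W = False.
  (¬A ∨ R ∨ W) forces R = True.
  clause (P ∨ ¬R ∨ W) is falsified — backtrack.
So M = False.
  then (M ∨ W) forces W = True.
  then (P ∨ ¬W) forces P = True.
  then (¬P ∨ ¬R) forces R = False.
All clauses satisfied.

A = True; Q = False; M = False; R = False; P = True; W = True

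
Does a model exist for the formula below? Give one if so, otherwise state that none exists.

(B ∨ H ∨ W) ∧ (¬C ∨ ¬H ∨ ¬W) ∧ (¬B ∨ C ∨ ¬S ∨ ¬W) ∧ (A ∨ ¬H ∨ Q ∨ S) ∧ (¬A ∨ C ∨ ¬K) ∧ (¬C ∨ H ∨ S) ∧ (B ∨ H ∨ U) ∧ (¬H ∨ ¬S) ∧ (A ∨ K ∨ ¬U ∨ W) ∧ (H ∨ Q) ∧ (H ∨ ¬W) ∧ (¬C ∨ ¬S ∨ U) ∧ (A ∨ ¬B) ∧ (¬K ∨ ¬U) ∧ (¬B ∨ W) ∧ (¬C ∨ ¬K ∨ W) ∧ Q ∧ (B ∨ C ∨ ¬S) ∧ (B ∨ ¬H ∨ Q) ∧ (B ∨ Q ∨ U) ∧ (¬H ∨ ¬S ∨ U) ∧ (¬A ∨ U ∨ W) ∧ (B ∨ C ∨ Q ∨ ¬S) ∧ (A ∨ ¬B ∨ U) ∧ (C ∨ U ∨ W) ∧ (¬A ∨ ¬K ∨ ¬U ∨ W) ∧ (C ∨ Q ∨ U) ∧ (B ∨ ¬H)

Unit clause (Q) forces Q = True.
Set U = True.
  then (¬K ∨ ¬U) forces K = False.
Try W = False:
  (A ∨ K ∨ ¬U ∨ W) forces A = True.
  (¬B ∨ W) forces B = False.
  (B ∨ H ∨ W) forces H = True.
  clause (B ∨ ¬H) is falsified — backtrack.
So W = True.
  then (H ∨ ¬W) forces H = True.
  then (B ∨ ¬H) forces B = True.
  then (¬C ∨ ¬H ∨ ¬W) forces C = False.
  then (¬B ∨ C ∨ ¬S ∨ ¬W) forces S = False.
  then (A ∨ ¬B) forces A = True.
All clauses satisfied.

U = True; W = True; B = True; C = False; K = False; H = True; A = True; Q = True; S = False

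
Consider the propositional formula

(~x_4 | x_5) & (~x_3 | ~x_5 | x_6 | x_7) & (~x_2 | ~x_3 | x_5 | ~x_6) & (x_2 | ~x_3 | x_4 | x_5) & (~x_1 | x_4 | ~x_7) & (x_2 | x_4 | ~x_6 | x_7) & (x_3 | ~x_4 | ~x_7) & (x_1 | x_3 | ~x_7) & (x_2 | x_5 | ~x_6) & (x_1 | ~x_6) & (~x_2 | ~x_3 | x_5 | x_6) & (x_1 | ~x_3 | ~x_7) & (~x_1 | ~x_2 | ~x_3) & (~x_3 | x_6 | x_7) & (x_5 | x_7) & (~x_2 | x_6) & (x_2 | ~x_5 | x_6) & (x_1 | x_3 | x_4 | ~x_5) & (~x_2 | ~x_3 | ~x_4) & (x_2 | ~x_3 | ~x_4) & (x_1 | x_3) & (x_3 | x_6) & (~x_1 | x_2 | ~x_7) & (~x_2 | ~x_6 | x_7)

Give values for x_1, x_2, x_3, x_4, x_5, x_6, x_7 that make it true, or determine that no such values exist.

x_1=T, x_2=F, x_3=F, x_4=T, x_5=T, x_6=T, x_7=F

Set x_1 = True.
Set x_2 = False.
  then (~x_1 | x_2 | ~x_7) forces x_7 = False.
  then (x_5 | x_7) forces x_5 = True.
  then (x_2 | ~x_5 | x_6) forces x_6 = True.
  then (x_2 | x_4 | ~x_6 | x_7) forces x_4 = True.
  then (x_2 | ~x_3 | ~x_4) forces x_3 = False.
All clauses satisfied.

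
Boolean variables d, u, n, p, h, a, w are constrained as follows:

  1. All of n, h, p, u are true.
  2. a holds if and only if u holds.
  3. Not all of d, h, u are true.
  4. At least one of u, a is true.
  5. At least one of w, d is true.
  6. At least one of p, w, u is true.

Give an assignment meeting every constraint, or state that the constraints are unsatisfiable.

d = False, u = True, n = True, p = True, h = True, a = True, w = True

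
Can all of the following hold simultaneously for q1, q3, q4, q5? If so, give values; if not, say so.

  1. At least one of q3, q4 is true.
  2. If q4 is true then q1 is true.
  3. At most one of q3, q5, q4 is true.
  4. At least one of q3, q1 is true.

q1 = True; q3 = True; q4 = False; q5 = False

  (1) {q3, q4}: 1 true — at least one ✓
  (2) q4=F ⇒ q1: vacuous ✓
  (3) {q3, q5, q4}: 1 true — at most one ✓
  (4) {q3, q1}: 2 true — at least one ✓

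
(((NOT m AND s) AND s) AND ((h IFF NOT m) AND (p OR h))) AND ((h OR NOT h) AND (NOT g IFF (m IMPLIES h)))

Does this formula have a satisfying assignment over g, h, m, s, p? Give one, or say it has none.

g: False; h: True; m: False; s: True; p: False

  ((NOT m AND s) AND s) AND ((h IFF NOT m) AND (p OR h)) = True
    (NOT m AND s) AND s = True
      NOT m AND s = True
        NOT m = True
    (h IFF NOT m) AND (p OR h) = True
      h IFF NOT m = True
        NOT m = True
      p OR h = True
  (h OR NOT h) AND (NOT g IFF (m IMPLIES h)) = True
    h OR NOT h = True
      NOT h = False
    NOT g IFF (m IMPLIES h) = True
      NOT g = True
      m IMPLIES h = True
Both conjuncts True, so the formula holds.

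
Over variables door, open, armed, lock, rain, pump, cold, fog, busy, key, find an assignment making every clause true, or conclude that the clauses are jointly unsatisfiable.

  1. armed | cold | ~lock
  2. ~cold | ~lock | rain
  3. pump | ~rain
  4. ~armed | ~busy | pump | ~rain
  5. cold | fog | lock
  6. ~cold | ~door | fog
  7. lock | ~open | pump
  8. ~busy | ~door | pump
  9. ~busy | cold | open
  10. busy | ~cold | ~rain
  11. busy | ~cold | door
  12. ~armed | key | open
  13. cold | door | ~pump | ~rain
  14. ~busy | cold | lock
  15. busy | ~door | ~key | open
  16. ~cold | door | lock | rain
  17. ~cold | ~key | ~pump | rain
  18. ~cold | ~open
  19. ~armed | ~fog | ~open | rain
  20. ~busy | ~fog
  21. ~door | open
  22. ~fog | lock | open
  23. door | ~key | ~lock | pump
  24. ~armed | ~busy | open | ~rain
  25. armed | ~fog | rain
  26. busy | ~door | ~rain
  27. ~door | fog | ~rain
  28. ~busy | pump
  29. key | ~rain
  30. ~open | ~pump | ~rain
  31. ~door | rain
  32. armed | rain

door = False, open = False, armed = False, lock = True, rain = True, pump = True, cold = True, fog = False, busy = True, key = True

Try door = True:
  (~door | open) forces open = True.
  (~cold | ~open) forces cold = False.
  (~door | rain) forces rain = True.
  (pump | ~rain) forces pump = True.
  clause (~open | ~pump | ~rain) is falsified — backtrack.
So door = False.
Set open = False.
Set armed = False.
  then (armed | rain) forces rain = True.
  then (pump | ~rain) forces pump = True.
  then (cold | door | ~pump | ~rain) forces cold = True.
  then (key | ~rain) forces key = True.
  then (busy | ~cold | ~rain) forces busy = True.
  then (~busy | ~fog) forces fog = False.
Set lock = True.
All clauses satisfied.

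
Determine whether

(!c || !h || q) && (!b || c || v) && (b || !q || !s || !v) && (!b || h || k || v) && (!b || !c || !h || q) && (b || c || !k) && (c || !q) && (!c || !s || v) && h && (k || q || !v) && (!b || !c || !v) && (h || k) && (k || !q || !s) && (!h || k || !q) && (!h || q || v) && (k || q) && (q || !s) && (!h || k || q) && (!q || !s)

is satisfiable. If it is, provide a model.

Unit clause (h) forces h = True.
Set b = True.
Try s = True:
  (q || !s) forces q = True.
  clause (!q || !s) is falsified — backtrack.
So s = False.
Set c = True.
  then (!c || !h || q) forces q = True.
  then (!b || !c || !v) forces v = False.
  then (!h || k || !q) forces k = True.
All clauses satisfied.

b = True; s = False; c = True; v = False; k = True; q = True; h = True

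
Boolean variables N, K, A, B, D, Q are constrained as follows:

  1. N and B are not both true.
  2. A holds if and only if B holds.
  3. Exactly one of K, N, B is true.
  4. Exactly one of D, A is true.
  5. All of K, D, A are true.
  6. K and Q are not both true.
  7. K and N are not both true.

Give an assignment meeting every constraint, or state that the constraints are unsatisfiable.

Case D = True:
  (4) with D=T forces A = False.
  Constraint (5) is violated (A=F) — contradiction.
Case D = False:
  Constraint (5) is violated (D=F) — contradiction.
Both cases fail — unsatisfiable.

No satisfying assignment exists.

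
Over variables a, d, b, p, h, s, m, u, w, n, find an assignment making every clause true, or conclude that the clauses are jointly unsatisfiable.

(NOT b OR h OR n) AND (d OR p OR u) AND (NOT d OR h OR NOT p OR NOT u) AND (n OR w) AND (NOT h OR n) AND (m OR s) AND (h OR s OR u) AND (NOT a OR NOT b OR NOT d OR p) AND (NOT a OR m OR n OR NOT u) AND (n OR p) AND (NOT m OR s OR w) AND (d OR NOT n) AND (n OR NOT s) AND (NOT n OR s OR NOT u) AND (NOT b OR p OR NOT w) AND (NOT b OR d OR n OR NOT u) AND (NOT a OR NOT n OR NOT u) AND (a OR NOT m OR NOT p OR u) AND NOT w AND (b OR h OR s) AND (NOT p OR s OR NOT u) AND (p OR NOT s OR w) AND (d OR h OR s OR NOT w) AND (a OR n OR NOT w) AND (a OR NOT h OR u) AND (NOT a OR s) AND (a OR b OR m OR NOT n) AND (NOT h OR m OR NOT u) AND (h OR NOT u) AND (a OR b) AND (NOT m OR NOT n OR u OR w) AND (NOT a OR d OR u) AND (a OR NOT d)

a = True; d = True; b = False; p = True; h = False; s = True; m = False; u = False; w = False; n = True

Unit clause (NOT w) forces w = False.
In (n OR w) only n is left, so n = True.
In (d OR NOT n) only d is left, so d = True.
In (a OR NOT d) only a is left, so a = True.
In (NOT a OR NOT n OR NOT u) only NOT u is left, so u = False.
In (NOT a OR s) only s is left, so s = True.
In (NOT m OR NOT n OR u OR w) only NOT m is left, so m = False.
In (p OR NOT s OR w) only p is left, so p = True.
Set b = False.
Set h = False.
All clauses satisfied.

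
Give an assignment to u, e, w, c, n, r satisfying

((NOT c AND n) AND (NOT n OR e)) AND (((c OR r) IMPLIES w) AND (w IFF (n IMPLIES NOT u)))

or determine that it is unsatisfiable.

u: False, e: True, w: True, c: False, n: True, r: False

  (NOT c AND n) AND (NOT n OR e) = True
    NOT c AND n = True
      NOT c = True
    NOT n OR e = True
      NOT n = False
  ((c OR r) IMPLIES w) AND (w IFF (n IMPLIES NOT u)) = True
    (c OR r) IMPLIES w = True
      c OR r = False
    w IFF (n IMPLIES NOT u) = True
      n IMPLIES NOT u = True
        NOT u = True
Both conjuncts True, so the formula holds.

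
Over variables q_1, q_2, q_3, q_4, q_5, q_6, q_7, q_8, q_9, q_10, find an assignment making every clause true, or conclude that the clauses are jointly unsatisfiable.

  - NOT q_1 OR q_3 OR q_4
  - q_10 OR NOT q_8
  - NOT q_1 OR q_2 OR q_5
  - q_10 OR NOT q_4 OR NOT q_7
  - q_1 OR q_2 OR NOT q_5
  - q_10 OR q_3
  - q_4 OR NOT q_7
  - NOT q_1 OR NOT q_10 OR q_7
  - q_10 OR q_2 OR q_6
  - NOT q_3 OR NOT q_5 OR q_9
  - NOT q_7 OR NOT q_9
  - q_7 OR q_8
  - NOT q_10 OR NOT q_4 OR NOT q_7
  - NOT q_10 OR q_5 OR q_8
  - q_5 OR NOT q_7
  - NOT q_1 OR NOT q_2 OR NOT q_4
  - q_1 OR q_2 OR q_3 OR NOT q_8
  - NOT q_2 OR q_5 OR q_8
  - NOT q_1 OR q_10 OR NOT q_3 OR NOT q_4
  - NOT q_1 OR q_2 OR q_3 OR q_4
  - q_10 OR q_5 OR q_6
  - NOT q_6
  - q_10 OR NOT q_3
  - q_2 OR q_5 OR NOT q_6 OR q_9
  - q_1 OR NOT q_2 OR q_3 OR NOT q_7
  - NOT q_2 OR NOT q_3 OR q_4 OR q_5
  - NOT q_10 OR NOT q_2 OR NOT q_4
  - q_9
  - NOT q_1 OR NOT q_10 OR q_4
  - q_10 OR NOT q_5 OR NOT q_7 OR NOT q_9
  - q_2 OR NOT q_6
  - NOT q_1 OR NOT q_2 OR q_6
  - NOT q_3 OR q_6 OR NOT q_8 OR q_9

q_1 = False, q_2 = False, q_3 = True, q_4 = True, q_5 = False, q_6 = False, q_7 = False, q_8 = True, q_9 = True, q_10 = True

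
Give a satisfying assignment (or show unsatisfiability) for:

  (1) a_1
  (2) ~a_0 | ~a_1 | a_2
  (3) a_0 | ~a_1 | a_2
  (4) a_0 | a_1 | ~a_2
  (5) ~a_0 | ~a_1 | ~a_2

a_0: False, a_1: True, a_2: True

Unit clause (a_1) forces a_1 = True.
Try a_0 = True:
  (~a_0 | ~a_1 | a_2) forces a_2 = True.
  clause (~a_0 | ~a_1 | ~a_2) is falsified — backtrack.
So a_0 = False.
  then (a_0 | ~a_1 | a_2) forces a_2 = True.
All clauses satisfied.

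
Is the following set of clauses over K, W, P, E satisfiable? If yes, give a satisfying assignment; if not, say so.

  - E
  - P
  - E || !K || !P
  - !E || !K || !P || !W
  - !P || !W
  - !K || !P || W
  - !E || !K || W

K = False, W = False, P = True, E = True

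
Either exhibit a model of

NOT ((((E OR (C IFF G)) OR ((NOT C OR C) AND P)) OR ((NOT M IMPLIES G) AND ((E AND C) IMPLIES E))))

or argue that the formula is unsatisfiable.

E: False, C: True, G: False, P: False, M: False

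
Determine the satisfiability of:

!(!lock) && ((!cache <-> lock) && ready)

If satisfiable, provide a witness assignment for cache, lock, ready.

cache = False, lock = True, ready = True

  !(!lock) = True
    !lock = False
  (!cache <-> lock) && ready = True
    !cache <-> lock = True
      !cache = True
Both conjuncts True, so the formula holds.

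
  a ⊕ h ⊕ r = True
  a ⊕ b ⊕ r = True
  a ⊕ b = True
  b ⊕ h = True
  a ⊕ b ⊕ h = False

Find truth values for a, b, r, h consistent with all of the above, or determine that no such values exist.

The formula is unsatisfiable.

Adding constraints 1, 2, 4 mod 2: every variable appears an even number of times on the left, so the left side is 0.
But the right sides sum to 1 (mod 2). 0 ≠ 1 — the system is inconsistent.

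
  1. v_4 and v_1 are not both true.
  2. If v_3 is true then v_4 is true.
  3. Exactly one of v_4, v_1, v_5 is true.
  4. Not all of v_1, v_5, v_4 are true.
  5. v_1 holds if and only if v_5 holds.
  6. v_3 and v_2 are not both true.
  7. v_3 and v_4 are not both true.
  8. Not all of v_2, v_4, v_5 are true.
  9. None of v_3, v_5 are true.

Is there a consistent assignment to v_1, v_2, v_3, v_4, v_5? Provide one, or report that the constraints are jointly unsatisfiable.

v_1 = False, v_2 = False, v_3 = False, v_4 = True, v_5 = False

  (1) v_4=T, v_1=F — not both ✓
  (2) v_3=F ⇒ v_4: vacuous ✓
  (3) {v_4, v_1, v_5}: 1 true — exactly one ✓
  (4) {v_1, v_5, v_4}: 1/3 true — not all ✓
  (5) v_1=F, v_5=F — same ✓
  (6) v_3=F, v_2=F — not both ✓
  (7) v_3=F, v_4=T — not both ✓
  (8) {v_2, v_4, v_5}: 1/3 true — not all ✓
  (9) {v_3, v_5}: 0 true — none ✓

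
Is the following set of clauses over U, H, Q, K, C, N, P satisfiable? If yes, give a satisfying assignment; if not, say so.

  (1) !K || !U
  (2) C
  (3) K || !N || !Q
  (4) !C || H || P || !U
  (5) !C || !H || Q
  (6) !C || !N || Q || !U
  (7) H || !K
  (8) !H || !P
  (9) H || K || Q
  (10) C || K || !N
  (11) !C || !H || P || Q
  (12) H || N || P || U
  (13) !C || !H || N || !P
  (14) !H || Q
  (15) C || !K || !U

Unit clause (C) forces C = True.
Set U = False.
Set H = True.
  then (!C || !H || Q) forces Q = True.
  then (!H || !P) forces P = False.
Set K = True.
Set N = False.
All clauses satisfied.

U=F; H=T; Q=T; K=T; C=T; N=F; P=F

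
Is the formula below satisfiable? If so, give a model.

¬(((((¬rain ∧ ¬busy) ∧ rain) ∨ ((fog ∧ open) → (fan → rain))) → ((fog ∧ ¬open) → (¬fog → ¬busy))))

UNSATISFIABLE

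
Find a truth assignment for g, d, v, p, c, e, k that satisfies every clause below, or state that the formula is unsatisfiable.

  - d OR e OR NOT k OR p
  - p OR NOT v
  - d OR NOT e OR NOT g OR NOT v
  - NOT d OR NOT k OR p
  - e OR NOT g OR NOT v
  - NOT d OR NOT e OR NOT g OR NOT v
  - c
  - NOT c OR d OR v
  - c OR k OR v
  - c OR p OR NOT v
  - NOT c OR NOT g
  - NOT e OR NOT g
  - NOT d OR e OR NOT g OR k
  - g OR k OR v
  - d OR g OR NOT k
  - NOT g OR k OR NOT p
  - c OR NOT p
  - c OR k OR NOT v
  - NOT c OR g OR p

g = False, d = True, v = True, p = True, c = True, e = False, k = False

Unit clause (c) forces c = True.
In (NOT c OR NOT g) only NOT g is left, so g = False.
In (NOT c OR g OR p) only p is left, so p = True.
Set d = True.
Set v = True.
Set e = False.
Set k = False.
All clauses satisfied.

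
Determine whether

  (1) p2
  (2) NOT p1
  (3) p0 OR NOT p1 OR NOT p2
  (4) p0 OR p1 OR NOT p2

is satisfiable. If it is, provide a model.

p0 = True; p1 = False; p2 = True

Unit clause (p2) forces p2 = True.
Unit clause (NOT p1) forces p1 = False.
In (p0 OR p1 OR NOT p2) only p0 is left, so p0 = True.
Check each clause:
  (p2): p2 holds.
  (NOT p1): NOT p1 holds.
  (p0 OR NOT p1 OR NOT p2): p0 holds.
  (p0 OR p1 OR NOT p2): p0 holds.
All clauses satisfied.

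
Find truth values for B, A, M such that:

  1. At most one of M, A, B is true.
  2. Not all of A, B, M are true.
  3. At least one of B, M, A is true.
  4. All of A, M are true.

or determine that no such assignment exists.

Unsatisfiable

Case A = True:
  (1) with A=T forces M = False.
  Constraint (4) is violated (M=F) — contradiction.
Case A = False:
  Constraint (4) is violated (A=F) — contradiction.
Both cases fail — unsatisfiable.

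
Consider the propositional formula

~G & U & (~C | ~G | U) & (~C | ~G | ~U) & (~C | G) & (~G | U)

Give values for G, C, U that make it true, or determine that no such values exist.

G: False; C: False; U: True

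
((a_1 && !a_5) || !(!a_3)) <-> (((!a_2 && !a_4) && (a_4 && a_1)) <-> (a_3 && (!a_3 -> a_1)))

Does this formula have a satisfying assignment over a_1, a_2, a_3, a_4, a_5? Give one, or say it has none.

a_1 = True; a_2 = False; a_3 = False; a_4 = False; a_5 = False

  ((a_1 && !a_5) || !(!a_3)) <-> (((!a_2 && !a_4) && (a_4 && a_1)) <-> (a_3 && (!a_3 -> a_1))) = True
    (a_1 && !a_5) || !(!a_3) = True
      a_1 && !a_5 = True
        !a_5 = True
      !(!a_3) = False
        !a_3 = True
    ((!a_2 && !a_4) && (a_4 && a_1)) <-> (a_3 && (!a_3 -> a_1)) = True
      (!a_2 && !a_4) && (a_4 && a_1) = False
        !a_2 && !a_4 = True
          !a_2 = True
          !a_4 = True
        a_4 && a_1 = False
      a_3 && (!a_3 -> a_1) = False
        !a_3 -> a_1 = True
          !a_3 = True
The formula evaluates to True.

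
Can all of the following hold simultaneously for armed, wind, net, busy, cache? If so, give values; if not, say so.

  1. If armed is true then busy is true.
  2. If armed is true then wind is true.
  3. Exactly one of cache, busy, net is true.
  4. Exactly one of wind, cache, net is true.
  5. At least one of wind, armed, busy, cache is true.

armed = True; wind = True; net = False; busy = True; cache = False

  (1) armed=T ⇒ busy: T ✓
  (2) armed=T ⇒ wind: T ✓
  (3) {cache, busy, net}: 1 true — exactly one ✓
  (4) {wind, cache, net}: 1 true — exactly one ✓
  (5) {wind, armed, busy, cache}: 3 true — at least one ✓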